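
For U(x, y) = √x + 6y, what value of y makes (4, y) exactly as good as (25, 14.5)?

y = 15

U(25, 14.5) = 92.
Set U(4, y) = 92 and solve.
With x = 4: √4 = 2, so 6y = 92 − 2 = 90 and y = 15.
Check: U(4, 15) = 92.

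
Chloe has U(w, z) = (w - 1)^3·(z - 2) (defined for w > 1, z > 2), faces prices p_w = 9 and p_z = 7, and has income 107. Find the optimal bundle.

w* = 8, z* = 5

MU_w = 3·(w−1)^2·(z−2), MU_z = (w−1)^3.
MRS = (3/1)·(z−2)/(w−1).
Tangency: set MRS = p_w/p_z = 9/7.
So (3/1)·(z − 2)/(w − 1) = 9/7, i.e. (z − 2) = (3/7)·(w − 1).
Rewrite the budget in excess-of-subsistence terms: 9·(w − 1) + 7·(z − 2) = 107 − 9·1 − 7·2 = 84.
Substituting, 12·(w − 1) = 84, so w − 1 = 7 and w* = 8.
Then z − 2 = (3/7)·7 = 3, so z* = 5.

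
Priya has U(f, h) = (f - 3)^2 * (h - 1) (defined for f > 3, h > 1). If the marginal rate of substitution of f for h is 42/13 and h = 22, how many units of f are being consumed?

MU_f = 2·(f−3)·(h−1), MU_h = (f−3)^2.
MRS = (2/1)·(h−1)/(f−3).
Substitute h = 22: MRS = 42/(f − 3). Setting this equal to 42/13 gives f − 3 = 42/(42/13) = 13, so f = 16.

f = 16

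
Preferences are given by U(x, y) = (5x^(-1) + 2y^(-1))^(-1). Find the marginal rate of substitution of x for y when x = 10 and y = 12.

MRS = 3.6

For CES with ρ = -1, MRS = (5/2)·(y/x)^2.
At (10, 12): MRS = 3.6.
The indifference curve has slope −3.6 at this bundle.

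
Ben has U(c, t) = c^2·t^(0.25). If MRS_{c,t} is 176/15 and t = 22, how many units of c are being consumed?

c = 15

MU_c = 2·c·t^(0.25) and MU_t = 0.25·c^2·t^(-0.75).
MRS = MU_c/MU_t = (8)·t/c.
Substitute t = 22: MRS = 176/c. Setting 176/c = 176/15 gives c = 176/(176/15) = 15.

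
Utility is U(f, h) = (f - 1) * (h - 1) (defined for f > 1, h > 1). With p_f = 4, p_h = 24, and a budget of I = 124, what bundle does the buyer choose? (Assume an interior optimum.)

MU_f = (h−1), MU_h = (f−1).
MRS = (h−1)/(f−1).
Tangency: set MRS = p_f/p_h = 4/24 = 1/6.
So (h − 1)/(f − 1) = 1/6, i.e. (h − 1) = (1/6)·(f − 1).
Rewrite the budget in excess-of-subsistence terms: 4·(f − 1) + 24·(h − 1) = 124 − 4·1 − 24·1 = 96.
Substituting, 8·(f − 1) = 96, so f − 1 = 12 and f* = 13.
Then h − 1 = (1/6)·12 = 2, so h* = 3.

f* = 13, h* = 3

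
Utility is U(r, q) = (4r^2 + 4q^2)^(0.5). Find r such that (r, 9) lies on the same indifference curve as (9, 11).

r = 11

U depends on (r, q) only through S = 4r^2 + 4q^2, so equal utility means equal S. At (9, 11): S = 808.
With q = 9: 4·9^2 = 324, so 4r^2 = 808 − 324 = 484, i.e. r^2 = 121.
Hence r = √121 = 11.
Check: U(11, 9) = 28.4253.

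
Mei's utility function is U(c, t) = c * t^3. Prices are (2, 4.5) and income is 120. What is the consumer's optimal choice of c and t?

c* = 15, t* = 20

MU_c = t^3 and MU_t = 3·c·t^2.
MRS = MU_c/MU_t = (1/3)·t/c.
Tangency: set MRS = p_c/p_t = 2/4.5 = 4/9.
So (1/3)·t/c = 4/9, i.e. t = (4/3)·c.
Substitute into the budget 2·c + 4.5·t = 120: 8·c = 120, so c* = 15.
Then t* = (4/3)·15 = 20.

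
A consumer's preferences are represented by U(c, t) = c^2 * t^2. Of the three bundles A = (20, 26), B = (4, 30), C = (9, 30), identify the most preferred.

Bundle A

Evaluate utility at each bundle:
U(A) = 270400.
U(B) = 14400.
U(C) = 72900.
Highest utility is A, so A ≻ C ≻ B.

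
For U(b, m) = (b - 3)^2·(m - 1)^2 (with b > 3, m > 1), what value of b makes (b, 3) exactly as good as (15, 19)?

b = 111

U(15, 19) = 46656.
Set U(b, 3) = 46656 and solve.
With m = 3: (3 − 1)^2 = 4, so (b − 3)^2 = 46656/4 = 11664.
Taking the square root (with b > 3): b − 3 = 108, so b = 111.
Check: U(111, 3) = 46656.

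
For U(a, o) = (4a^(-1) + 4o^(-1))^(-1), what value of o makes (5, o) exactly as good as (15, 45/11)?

U depends on (a, o) only through S = 4a^(-1) + 4o^(-1), so equal utility means equal S. At (15, 45/11): S = 56/45.
With a = 5: 4·5^(-1) = 0.8, so 4o^(-1) = 56/45 − 0.8 = 4/9, i.e. o^(-1) = 1/9.
Hence o = 1/(1/9) = 9.
Check: U(5, 9) = 0.8036.

o = 9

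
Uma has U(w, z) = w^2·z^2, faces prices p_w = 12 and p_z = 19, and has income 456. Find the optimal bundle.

w* = 19, z* = 12

MU_w = 2·w·z^2 and MU_z = 2·w^2·z.
MRS = MU_w/MU_z = z/w.
Tangency: set MRS = p_w/p_z = 12/19.
So z/w = 12/19, i.e. z = (12/19)·w.
Substitute into the budget 12·w + 19·z = 456: 24·w = 456, so w* = 19.
Then z* = (12/19)·19 = 12.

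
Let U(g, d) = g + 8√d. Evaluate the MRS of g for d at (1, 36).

MRS = 1.5

MU_g = 1, MU_d = 8/(2√d).
MRS = 1 ÷ (8/(2√d)).
At (1, 36): MRS = 1.5.
So at (1, 36) the consumer would give up 1.5 units of d for one more unit of g.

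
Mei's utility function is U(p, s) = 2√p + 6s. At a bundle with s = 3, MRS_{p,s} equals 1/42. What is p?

p = 49

MU_p = 2/(2√p), MU_s = 6.
MRS = 2/(2√p) ÷ 6.
MRS depends only on p: (1/6)/√p = 1/42 ⇒ √p = (1/6)/(1/42) = 7 ⇒ p = 49.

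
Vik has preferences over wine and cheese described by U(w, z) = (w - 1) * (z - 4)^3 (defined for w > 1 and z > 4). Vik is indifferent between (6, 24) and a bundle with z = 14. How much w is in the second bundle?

w = 41

U(6, 24) = 40000.
Set U(w, 14) = 40000 and solve.
With z = 14: (14 − 4)^3 = 1000, so (w − 1) = 40000/1000 = 40.
So w = 1 + 40 = 41.
Check: U(41, 14) = 40000.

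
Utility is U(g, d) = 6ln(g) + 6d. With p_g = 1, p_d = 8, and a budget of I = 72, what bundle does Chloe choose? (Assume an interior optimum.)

MU_g = 6/g, MU_d = 6.
MRS = 6/g ÷ 6.
Tangency: set MRS = p_g/p_d = 1/8 = 0.125.
MRS depends only on g: 1/g = 0.125 ⇒ g* = 1/0.125 = 8.
From the budget, 8·d = 72 − 1·8 = 64, so d* = 8.

g* = 8, d* = 8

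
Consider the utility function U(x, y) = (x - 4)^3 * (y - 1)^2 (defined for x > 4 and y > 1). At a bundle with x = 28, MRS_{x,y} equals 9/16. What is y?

MU_x = 3·(x−4)^2·(y−1)^2, MU_y = 2·(x−4)^3·(y−1).
MRS = (3/2)·(y−1)/(x−4).
Substitute x = 28: MRS = (y − 1)/16. Setting this equal to 9/16 gives y − 1 = (9/16)·16 = 9, so y = 10.

y = 10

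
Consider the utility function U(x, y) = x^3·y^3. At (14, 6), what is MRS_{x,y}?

MU_x = 3·x^2·y^3 and MU_y = 3·x^3·y^2.
MRS = MU_x/MU_y = y/x.
At (14, 6): MRS = 3/7.
So at (14, 6) the consumer would give up 3/7 units of y for one more unit of x.

MRS = 3/7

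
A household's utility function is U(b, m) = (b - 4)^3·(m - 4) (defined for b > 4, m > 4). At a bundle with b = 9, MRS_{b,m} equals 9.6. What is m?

MU_b = 3·(b−4)^2·(m−4), MU_m = (b−4)^3.
MRS = (3/1)·(m−4)/(b−4).
Substitute b = 9: MRS = (m − 4)/(5/3). Setting this equal to 9.6 gives m − 4 = 9.6·(5/3) = 16, so m = 20.

m = 20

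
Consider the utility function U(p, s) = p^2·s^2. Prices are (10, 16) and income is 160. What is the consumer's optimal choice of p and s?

MU_p = 2·p·s^2 and MU_s = 2·p^2·s.
MRS = MU_p/MU_s = s/p.
Tangency: set MRS = p_p/p_s = 10/16 = 0.625.
So s/p = 0.625, i.e. s = 0.625·p.
Substitute into the budget 10·p + 16·s = 160: 20·p = 160, so p* = 8.
Then s* = 0.625·8 = 5.

p* = 8, s* = 5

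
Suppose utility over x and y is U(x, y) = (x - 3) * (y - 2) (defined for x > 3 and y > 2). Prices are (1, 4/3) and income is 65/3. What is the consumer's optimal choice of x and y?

MU_x = (y−2), MU_y = (x−3).
MRS = (y−2)/(x−3).
Tangency: set MRS = p_x/p_y = 1/(4/3) = 0.75.
So (y − 2)/(x − 3) = 0.75, i.e. (y − 2) = 0.75·(x − 3).
Rewrite the budget in excess-of-subsistence terms: 1·(x − 3) + (4/3)·(y − 2) = 65/3 − 1·3 − (4/3)·2 = 16.
Substituting, 2·(x − 3) = 16, so x − 3 = 8 and x* = 11.
Then y − 2 = 0.75·8 = 6, so y* = 8.

x* = 11, y* = 8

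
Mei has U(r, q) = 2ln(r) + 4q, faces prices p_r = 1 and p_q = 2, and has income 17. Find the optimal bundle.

r* = 1, q* = 8

MU_r = 2/r, MU_q = 4.
MRS = 2/r ÷ 4.
Tangency: set MRS = p_r/p_q = 1/2 = 0.5.
MRS depends only on r: 0.5/r = 0.5 ⇒ r* = 0.5/0.5 = 1.
From the budget, 2·q = 17 − 1·1 = 16, so q* = 8.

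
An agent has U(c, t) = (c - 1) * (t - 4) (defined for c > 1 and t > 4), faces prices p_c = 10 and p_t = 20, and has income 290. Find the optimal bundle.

MU_c = (t−4), MU_t = (c−1).
MRS = (t−4)/(c−1).
Tangency: set MRS = p_c/p_t = 10/20 = 0.5.
So (t − 4)/(c − 1) = 0.5, i.e. (t − 4) = 0.5·(c − 1).
Rewrite the budget in excess-of-subsistence terms: 10·(c − 1) + 20·(t − 4) = 290 − 10·1 − 20·4 = 200.
Substituting, 20·(c − 1) = 200, so c − 1 = 10 and c* = 11.
Then t − 4 = 0.5·10 = 5, so t* = 9.

c* = 11, t* = 9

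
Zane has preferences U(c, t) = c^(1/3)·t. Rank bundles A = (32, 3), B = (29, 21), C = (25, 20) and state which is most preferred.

Bundle B

Evaluate utility at each bundle:
U(A) = 9.524.
U(B) = 64.519.
U(C) = 58.480.
Highest utility is B, so B ≻ C ≻ A.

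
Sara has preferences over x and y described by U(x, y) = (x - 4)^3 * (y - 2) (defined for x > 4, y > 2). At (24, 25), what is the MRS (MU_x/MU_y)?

MU_x = 3·(x−4)^2·(y−2), MU_y = (x−4)^3.
MRS = (3/1)·(y−2)/(x−4).
At (24, 25): MRS = 3.45.
So at (24, 25) the consumer would give up 3.45 units of y for one more unit of x.

MRS = 3.45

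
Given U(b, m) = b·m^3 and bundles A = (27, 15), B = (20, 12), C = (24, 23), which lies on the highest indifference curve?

Evaluate utility at each bundle:
U(A) = 91125.
U(B) = 34560.
U(C) = 292008.
Highest utility is C, so C ≻ A ≻ B.

Bundle C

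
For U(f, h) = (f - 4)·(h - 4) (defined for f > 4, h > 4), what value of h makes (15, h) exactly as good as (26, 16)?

U(26, 16) = 264.
Set U(15, h) = 264 and solve.
With f = 15: (15 − 4) = 11, so (h − 4) = 264/11 = 24.
So h = 4 + 24 = 28.
Check: U(15, 28) = 264.

h = 28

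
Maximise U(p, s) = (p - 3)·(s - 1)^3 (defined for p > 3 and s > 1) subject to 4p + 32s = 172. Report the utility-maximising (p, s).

MU_p = (s−1)^3, MU_s = 3·(p−3)·(s−1)^2.
MRS = (1/3)·(s−1)/(p−3).
Tangency: set MRS = p_p/p_s = 4/32 = 0.125.
So (1/3)·(s − 1)/(p − 3) = 0.125, i.e. (s − 1) = 0.375·(p − 3).
Rewrite the budget in excess-of-subsistence terms: 4·(p − 3) + 32·(s − 1) = 172 − 4·3 − 32·1 = 128.
Substituting, 16·(p − 3) = 128, so p − 3 = 8 and p* = 11.
Then s − 1 = 0.375·8 = 3, so s* = 4.

p* = 11, s* = 4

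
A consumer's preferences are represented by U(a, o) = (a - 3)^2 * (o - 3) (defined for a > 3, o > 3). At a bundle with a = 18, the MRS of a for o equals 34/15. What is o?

MU_a = 2·(a−3)·(o−3), MU_o = (a−3)^2.
MRS = (2/1)·(o−3)/(a−3).
Substitute a = 18: MRS = (o − 3)/7.5. Setting this equal to 34/15 gives o − 3 = (34/15)·7.5 = 17, so o = 20.

o = 20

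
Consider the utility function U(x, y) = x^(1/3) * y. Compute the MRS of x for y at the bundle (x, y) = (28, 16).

MRS = 4/21

MU_x = 1/3·x^(-2/3)·y and MU_y = x^(1/3).
MRS = MU_x/MU_y = (1/3)·y/x.
At (28, 16): MRS = 4/21.
So at (28, 16) the consumer would give up 4/21 units of y for one more unit of x.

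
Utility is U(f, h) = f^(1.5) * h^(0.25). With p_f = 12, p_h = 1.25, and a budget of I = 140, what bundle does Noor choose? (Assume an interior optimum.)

f* = 10, h* = 16

MU_f = 1.5·√f·h^(0.25) and MU_h = 0.25·f^(1.5)·h^(-0.75).
MRS = MU_f/MU_h = (6)·h/f.
Tangency: set MRS = p_f/p_h = 12/1.25 = 9.6.
So (6)·h/f = 9.6, i.e. h = 1.6·f.
Substitute into the budget 12·f + 1.25·h = 140: 14·f = 140, so f* = 10.
Then h* = 1.6·10 = 16.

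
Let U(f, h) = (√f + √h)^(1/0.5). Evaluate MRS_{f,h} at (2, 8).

For CES with ρ = 0.5, MRS = √(h/f).
At (2, 8): MRS = 2.
So at (2, 8) the consumer would give up 2 units of h for one more unit of f.

MRS = 2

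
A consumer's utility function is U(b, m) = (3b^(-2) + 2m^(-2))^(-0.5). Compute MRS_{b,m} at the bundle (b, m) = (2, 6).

MRS = 40.5

For CES with ρ = -2, MRS = (3/2)·(m/b)^3.
At (2, 6): MRS = 40.5.
So at (2, 6) the consumer would give up 40.5 units of m for one more unit of b.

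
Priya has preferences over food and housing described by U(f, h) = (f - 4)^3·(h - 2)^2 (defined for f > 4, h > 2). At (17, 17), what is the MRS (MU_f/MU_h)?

MRS = 45/26

MU_f = 3·(f−4)^2·(h−2)^2, MU_h = 2·(f−4)^3·(h−2).
MRS = (3/2)·(h−2)/(f−4).
At (17, 17): MRS = 45/26.
The indifference curve has slope −45/26 at this bundle.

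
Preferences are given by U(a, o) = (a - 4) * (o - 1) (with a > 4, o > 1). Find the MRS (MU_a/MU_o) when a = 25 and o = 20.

MRS = 19/21

MU_a = (o−1), MU_o = (a−4).
MRS = (o−1)/(a−4).
At (25, 20): MRS = 19/21.
That is, one extra unit of a is worth 19/21 units of o at the margin.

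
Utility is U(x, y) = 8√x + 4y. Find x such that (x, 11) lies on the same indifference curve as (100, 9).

x = 81

U(100, 9) = 116.
Set U(x, 11) = 116 and solve.
With y = 11: 8√x = 116 − 4·11 = 72, so √x = 9 and x = 81.
Check: U(81, 11) = 116.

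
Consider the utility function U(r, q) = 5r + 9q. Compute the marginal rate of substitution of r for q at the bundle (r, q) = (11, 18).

MU_r = 5, MU_q = 9, so MRS = 5/9 at every bundle.
At (11, 18): MRS = 5/9.
So at (11, 18) the consumer would give up 5/9 units of q for one more unit of r.

MRS = 5/9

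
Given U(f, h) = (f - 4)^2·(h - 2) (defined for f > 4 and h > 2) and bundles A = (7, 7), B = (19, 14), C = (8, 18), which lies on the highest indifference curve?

Evaluate utility at each bundle:
U(A) = 45.
U(B) = 2700.
U(C) = 256.
Highest utility is B, so B ≻ C ≻ A.

Bundle B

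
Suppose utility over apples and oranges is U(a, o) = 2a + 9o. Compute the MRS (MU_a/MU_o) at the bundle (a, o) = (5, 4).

MU_a = 2, MU_o = 9, so MRS = 2/9 at every bundle.
At (5, 4): MRS = 2/9.
That is, one extra unit of a is worth 2/9 units of o at the margin.

MRS = 2/9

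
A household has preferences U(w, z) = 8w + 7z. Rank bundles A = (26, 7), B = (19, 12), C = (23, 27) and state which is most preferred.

Evaluate utility at each bundle:
U(A) = 257.
U(B) = 236.
U(C) = 373.
Highest utility is C, so C ≻ A ≻ B.

Bundle C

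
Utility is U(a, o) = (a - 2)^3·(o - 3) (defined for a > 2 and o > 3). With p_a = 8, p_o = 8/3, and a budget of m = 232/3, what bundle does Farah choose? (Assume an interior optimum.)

MU_a = 3·(a−2)^2·(o−3), MU_o = (a−2)^3.
MRS = (3/1)·(o−3)/(a−2).
Tangency: set MRS = p_a/p_o = 8/(8/3) = 3.
So (3/1)·(o − 3)/(a − 2) = 3, i.e. (o − 3) = (a − 2).
Rewrite the budget in excess-of-subsistence terms: 8·(a − 2) + (8/3)·(o − 3) = 232/3 − 8·2 − (8/3)·3 = 160/3.
Substituting, (32/3)·(a − 2) = 160/3, so a − 2 = 5 and a* = 7.
Then o − 3 = 5, so o* = 8.

a* = 7, o* = 8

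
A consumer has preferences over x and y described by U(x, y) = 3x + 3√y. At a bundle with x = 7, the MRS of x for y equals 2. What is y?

MU_x = 3, MU_y = 3/(2√y).
MRS = 3 ÷ (3/(2√y)).
MRS depends only on y: 2·√y = 2 ⇒ √y = 2/2 = 1 ⇒ y = 1.

y = 1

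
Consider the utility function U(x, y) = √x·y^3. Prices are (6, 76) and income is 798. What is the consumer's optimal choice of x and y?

x* = 19, y* = 9

MU_x = 0.5·x^(-0.5)·y^3 and MU_y = 3·√x·y^2.
MRS = MU_x/MU_y = (1/6)·y/x.
Tangency: set MRS = p_x/p_y = 6/76 = 3/38.
So (1/6)·y/x = 3/38, i.e. y = (9/19)·x.
Substitute into the budget 6·x + 76·y = 798: 42·x = 798, so x* = 19.
Then y* = (9/19)·19 = 9.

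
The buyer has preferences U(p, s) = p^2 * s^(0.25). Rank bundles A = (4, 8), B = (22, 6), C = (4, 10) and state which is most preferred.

Evaluate utility at each bundle:
U(A) = 26.909.
U(B) = 757.501.
U(C) = 28.452.
Highest utility is B, so B ≻ C ≻ A.

Bundle B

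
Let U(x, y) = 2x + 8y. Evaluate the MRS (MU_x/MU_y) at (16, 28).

MRS = 0.25

MU_x = 2, MU_y = 8, so MRS = 2/8 = 0.25 at every bundle.
At (16, 28): MRS = 0.25.
So at (16, 28) the consumer would give up 0.25 units of y for one more unit of x.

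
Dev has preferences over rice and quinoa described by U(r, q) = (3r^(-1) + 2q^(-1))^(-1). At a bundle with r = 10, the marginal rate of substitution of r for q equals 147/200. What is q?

For CES with ρ = -1, MRS = (3/2)·(q/r)^2.
Setting (3/2)·(q/10)^2 = 147/200 gives (q/10)^2 = 49/100, so q/10 = 0.7 and q = 7.

q = 7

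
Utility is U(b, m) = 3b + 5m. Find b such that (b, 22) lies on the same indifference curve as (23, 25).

U(23, 25) = 194.
Set U(b, 22) = 194 and solve.
3b + 5·22 = 194 ⇒ 3b = 84 ⇒ b = 28.
Check: U(28, 22) = 194.

b = 28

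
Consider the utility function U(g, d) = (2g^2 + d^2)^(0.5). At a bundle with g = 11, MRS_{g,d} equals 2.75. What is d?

For CES with ρ = 2, MRS = (2/1)·(d/g)^(-1).
Setting (2/1)·(d/11)^(-1) = 2.75 gives (d/11)^(-1) = 1.375, so d/11 = 8/11 and d = 8.

d = 8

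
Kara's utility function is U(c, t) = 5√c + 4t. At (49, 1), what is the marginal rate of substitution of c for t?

MU_c = 5/(2√c), MU_t = 4.
MRS = 5/(2√c) ÷ 4.
At (49, 1): MRS = 5/56.
The indifference curve has slope −5/56 at this bundle.

MRS = 5/56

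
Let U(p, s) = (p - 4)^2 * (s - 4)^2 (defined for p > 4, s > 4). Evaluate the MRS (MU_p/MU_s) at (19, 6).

MU_p = 2·(p−4)·(s−4)^2, MU_s = 2·(p−4)^2·(s−4).
MRS = (s−4)/(p−4).
At (19, 6): MRS = 2/15.
The indifference curve has slope −2/15 at this bundle.

MRS = 2/15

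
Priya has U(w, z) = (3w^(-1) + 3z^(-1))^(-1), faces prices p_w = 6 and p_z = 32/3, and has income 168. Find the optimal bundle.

w* = 12, z* = 9

For CES with ρ = -1, MRS = (z/w)^2.
Tangency: set MRS = p_w/p_z = 6/(32/3) = 9/16.
So (z/w)^2 = 9/16; taking the square root, z/w = 0.75, i.e. z = 0.75·w.
Substitute into the budget 6·w + (32/3)·z = 168: 14·w = 168, so w* = 12 and z* = 0.75·12 = 9.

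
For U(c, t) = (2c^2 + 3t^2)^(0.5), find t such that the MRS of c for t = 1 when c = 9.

t = 6

For CES with ρ = 2, MRS = (2/3)·(t/c)^(-1).
Setting (2/3)·(t/9)^(-1) = 1 gives (t/9)^(-1) = 1.5, so t/9 = 2/3 and t = 6.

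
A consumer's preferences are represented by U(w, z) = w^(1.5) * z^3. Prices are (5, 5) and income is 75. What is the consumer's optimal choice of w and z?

w* = 5, z* = 10

MU_w = 1.5·√w·z^3 and MU_z = 3·w^(1.5)·z^2.
MRS = MU_w/MU_z = (0.5)·z/w.
Tangency: set MRS = p_w/p_z = 5/5 = 1.
So (0.5)·z/w = 1, i.e. z = 2·w.
Substitute into the budget 5·w + 5·z = 75: 15·w = 75, so w* = 5.
Then z* = 2·5 = 10.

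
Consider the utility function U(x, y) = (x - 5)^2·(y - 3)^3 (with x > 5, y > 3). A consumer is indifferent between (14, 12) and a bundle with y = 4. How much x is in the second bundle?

x = 248

U(14, 12) = 59049.
Set U(x, 4) = 59049 and solve.
With y = 4: (4 − 3)^3 = 1, so (x − 5)^2 = 59049/1 = 59049.
Taking the square root (with x > 5): x − 5 = 243, so x = 248.
Check: U(248, 4) = 59049.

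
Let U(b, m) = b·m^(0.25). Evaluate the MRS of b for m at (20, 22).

MU_b = m^(0.25) and MU_m = 0.25·b·m^(-0.75).
MRS = MU_b/MU_m = (4)·m/b.
At (20, 22): MRS = 4.4.
That is, one extra unit of b is worth 4.4 units of m at the margin.

MRS = 4.4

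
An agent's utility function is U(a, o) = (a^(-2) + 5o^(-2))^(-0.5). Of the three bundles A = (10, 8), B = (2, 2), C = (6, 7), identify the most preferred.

Evaluate utility at each bundle:
U(A) = 3.369.
U(B) = 0.816.
U(C) = 2.775.
Highest utility is A, so A ≻ C ≻ B.

Bundle A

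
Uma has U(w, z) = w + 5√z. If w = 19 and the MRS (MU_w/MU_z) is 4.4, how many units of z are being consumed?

z = 121

MU_w = 1, MU_z = 5/(2√z).
MRS = 1 ÷ (5/(2√z)).
MRS depends only on z: 0.4·√z = 4.4 ⇒ √z = 4.4/0.4 = 11 ⇒ z = 121.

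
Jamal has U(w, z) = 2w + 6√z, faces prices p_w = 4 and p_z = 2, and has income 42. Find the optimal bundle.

w* = 6, z* = 9

MU_w = 2, MU_z = 6/(2√z).
MRS = 2 ÷ (6/(2√z)).
Tangency: set MRS = p_w/p_z = 4/2 = 2.
MRS depends only on z: (2/3)·√z = 2 ⇒ √z = 2/(2/3) = 3 ⇒ z* = 9.
From the budget, 4·w = 42 − 2·9 = 24, so w* = 6.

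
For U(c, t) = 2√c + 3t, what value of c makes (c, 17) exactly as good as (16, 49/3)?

c = 9

U(16, 49/3) = 57.
Set U(c, 17) = 57 and solve.
With t = 17: 2√c = 57 − 3·17 = 6, so √c = 3 and c = 9.
Check: U(9, 17) = 57.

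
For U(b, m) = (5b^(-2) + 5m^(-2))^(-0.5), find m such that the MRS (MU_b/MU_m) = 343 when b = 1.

m = 7

For CES with ρ = -2, MRS = (m/b)^3.
Setting (m/1)^3 = 343 gives m/1 = 7 and m = 7.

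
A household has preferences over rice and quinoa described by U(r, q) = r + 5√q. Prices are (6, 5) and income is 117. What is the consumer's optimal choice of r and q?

r* = 12, q* = 9

MU_r = 1, MU_q = 5/(2√q).
MRS = 1 ÷ (5/(2√q)).
Tangency: set MRS = p_r/p_q = 6/5 = 1.2.
MRS depends only on q: 0.4·√q = 1.2 ⇒ √q = 1.2/0.4 = 3 ⇒ q* = 9.
From the budget, 6·r = 117 − 5·9 = 72, so r* = 12.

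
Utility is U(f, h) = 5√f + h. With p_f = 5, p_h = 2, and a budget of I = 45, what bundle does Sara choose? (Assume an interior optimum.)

f* = 1, h* = 20

MU_f = 5/(2√f), MU_h = 1.
MRS = 5/(2√f) ÷ 1.
Tangency: set MRS = p_f/p_h = 5/2 = 2.5.
MRS depends only on f: 2.5/√f = 2.5 ⇒ √f = 2.5/2.5 = 1 ⇒ f* = 1.
From the budget, 2·h = 45 − 5·1 = 40, so h* = 20.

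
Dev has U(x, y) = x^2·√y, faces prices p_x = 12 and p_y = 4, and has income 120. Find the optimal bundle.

MU_x = 2·x·√y and MU_y = 0.5·x^2·y^(-0.5).
MRS = MU_x/MU_y = (4)·y/x.
Tangency: set MRS = p_x/p_y = 12/4 = 3.
So (4)·y/x = 3, i.e. y = 0.75·x.
Substitute into the budget 12·x + 4·y = 120: 15·x = 120, so x* = 8.
Then y* = 0.75·8 = 6.

x* = 8, y* = 6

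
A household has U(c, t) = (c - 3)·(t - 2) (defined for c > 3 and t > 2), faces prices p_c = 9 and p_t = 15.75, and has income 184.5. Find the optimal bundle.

c* = 10, t* = 6

MU_c = (t−2), MU_t = (c−3).
MRS = (t−2)/(c−3).
Tangency: set MRS = p_c/p_t = 9/15.75 = 4/7.
So (t − 2)/(c − 3) = 4/7, i.e. (t − 2) = (4/7)·(c − 3).
Rewrite the budget in excess-of-subsistence terms: 9·(c − 3) + 15.75·(t − 2) = 184.5 − 9·3 − 15.75·2 = 126.
Substituting, 18·(c − 3) = 126, so c − 3 = 7 and c* = 10.
Then t − 2 = (4/7)·7 = 4, so t* = 6.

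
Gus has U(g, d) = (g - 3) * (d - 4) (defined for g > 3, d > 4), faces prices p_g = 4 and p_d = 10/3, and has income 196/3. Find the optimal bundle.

MU_g = (d−4), MU_d = (g−3).
MRS = (d−4)/(g−3).
Tangency: set MRS = p_g/p_d = 4/(10/3) = 1.2.
So (d − 4)/(g − 3) = 1.2, i.e. (d − 4) = 1.2·(g − 3).
Rewrite the budget in excess-of-subsistence terms: 4·(g − 3) + (10/3)·(d − 4) = 196/3 − 4·3 − (10/3)·4 = 40.
Substituting, 8·(g − 3) = 40, so g − 3 = 5 and g* = 8.
Then d − 4 = 1.2·5 = 6, so d* = 10.

g* = 8, d* = 10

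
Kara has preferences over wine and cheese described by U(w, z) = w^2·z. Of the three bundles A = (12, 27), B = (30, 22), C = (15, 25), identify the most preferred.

Bundle B

Evaluate utility at each bundle:
U(A) = 3888.
U(B) = 19800.
U(C) = 5625.
Highest utility is B, so B ≻ C ≻ A.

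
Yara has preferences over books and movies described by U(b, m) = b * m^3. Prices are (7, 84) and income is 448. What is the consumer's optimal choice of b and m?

MU_b = m^3 and MU_m = 3·b·m^2.
MRS = MU_b/MU_m = (1/3)·m/b.
Tangency: set MRS = p_b/p_m = 7/84 = 1/12.
So (1/3)·m/b = 1/12, i.e. m = 0.25·b.
Substitute into the budget 7·b + 84·m = 448: 28·b = 448, so b* = 16.
Then m* = 0.25·16 = 4.

b* = 16, m* = 4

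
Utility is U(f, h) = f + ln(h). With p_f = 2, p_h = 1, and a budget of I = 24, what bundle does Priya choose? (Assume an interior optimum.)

f* = 11, h* = 2

MU_f = 1, MU_h = 1/h.
MRS = 1 ÷ (1/h).
Tangency: set MRS = p_f/p_h = 2/1 = 2.
MRS depends only on h: h = 2 ⇒ h* = 2.
From the budget, 2·f = 24 − 1·2 = 22, so f* = 11.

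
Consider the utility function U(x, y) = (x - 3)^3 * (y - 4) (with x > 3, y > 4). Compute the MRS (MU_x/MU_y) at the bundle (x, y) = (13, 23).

MU_x = 3·(x−3)^2·(y−4), MU_y = (x−3)^3.
MRS = (3/1)·(y−4)/(x−3).
At (13, 23): MRS = 5.7.
So at (13, 23) the consumer would give up 5.7 units of y for one more unit of x.

MRS = 5.7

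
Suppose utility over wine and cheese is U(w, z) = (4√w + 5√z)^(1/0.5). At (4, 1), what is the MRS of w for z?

For CES with ρ = 0.5, MRS = (4/5)·√(z/w).
At (4, 1): MRS = 0.4.
So at (4, 1) the consumer would give up 0.4 units of z for one more unit of w.

MRS = 0.4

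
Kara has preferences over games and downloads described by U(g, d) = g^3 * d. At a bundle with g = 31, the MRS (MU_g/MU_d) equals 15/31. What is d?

MU_g = 3·g^2·d and MU_d = g^3.
MRS = MU_g/MU_d = (3/1)·d/g.
Substitute g = 31: MRS = d/(31/3). Setting d/(31/3) = 15/31 gives d = (15/31)·(31/3) = 5.

d = 5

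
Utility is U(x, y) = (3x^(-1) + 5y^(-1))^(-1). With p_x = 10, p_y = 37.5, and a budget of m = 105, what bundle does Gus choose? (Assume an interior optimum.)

For CES with ρ = -1, MRS = (3/5)·(y/x)^2.
Tangency: set MRS = p_x/p_y = 10/37.5 = 4/15.
So (y/x)^2 = 4/9; taking the square root, y/x = 2/3, i.e. y = (2/3)·x.
Substitute into the budget 10·x + 37.5·y = 105: 35·x = 105, so x* = 3 and y* = (2/3)·3 = 2.

x* = 3, y* = 2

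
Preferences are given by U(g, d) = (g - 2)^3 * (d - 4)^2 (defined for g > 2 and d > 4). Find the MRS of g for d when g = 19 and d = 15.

MU_g = 3·(g−2)^2·(d−4)^2, MU_d = 2·(g−2)^3·(d−4).
MRS = (3/2)·(d−4)/(g−2).
At (19, 15): MRS = 33/34.
That is, one extra unit of g is worth 33/34 units of d at the margin.

MRS = 33/34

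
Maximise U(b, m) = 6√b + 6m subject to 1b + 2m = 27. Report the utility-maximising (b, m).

MU_b = 6/(2√b), MU_m = 6.
MRS = 6/(2√b) ÷ 6.
Tangency: set MRS = p_b/p_m = 1/2 = 0.5.
MRS depends only on b: 0.5/√b = 0.5 ⇒ √b = 0.5/0.5 = 1 ⇒ b* = 1.
From the budget, 2·m = 27 − 1·1 = 26, so m* = 13.

b* = 1, m* = 13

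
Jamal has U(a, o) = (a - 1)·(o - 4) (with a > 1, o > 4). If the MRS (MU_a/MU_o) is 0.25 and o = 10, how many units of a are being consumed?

MU_a = (o−4), MU_o = (a−1).
MRS = (o−4)/(a−1).
Substitute o = 10: MRS = 6/(a − 1). Setting this equal to 0.25 gives a − 1 = 6/0.25 = 24, so a = 25.

a = 25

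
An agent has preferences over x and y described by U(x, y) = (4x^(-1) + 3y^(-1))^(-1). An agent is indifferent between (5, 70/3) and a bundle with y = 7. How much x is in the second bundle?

U depends on (x, y) only through S = 4x^(-1) + 3y^(-1), so equal utility means equal S. At (5, 70/3): S = 13/14.
With y = 7: 3·7^(-1) = 3/7, so 4x^(-1) = 13/14 − 3/7 = 0.5, i.e. x^(-1) = 0.125.
Hence x = 1/0.125 = 8.
Check: U(8, 7) = 1.0769.

x = 8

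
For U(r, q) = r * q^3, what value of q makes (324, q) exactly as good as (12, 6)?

U(12, 6) = 2592.
Set U(324, q) = 2592 and solve.
With r = 324: q^3 = 2592/324 = 8; taking the cube root, q = 2.
Check: U(324, 2) = 2592.

q = 2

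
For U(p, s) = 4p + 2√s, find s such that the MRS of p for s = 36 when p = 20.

s = 81

MU_p = 4, MU_s = 2/(2√s).
MRS = 4 ÷ (2/(2√s)).
MRS depends only on s: 4·√s = 36 ⇒ √s = 36/4 = 9 ⇒ s = 81.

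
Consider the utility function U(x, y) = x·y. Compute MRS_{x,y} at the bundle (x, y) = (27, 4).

MRS = 4/27

MU_x = y and MU_y = x.
MRS = MU_x/MU_y = y/x.
At (27, 4): MRS = 4/27.
The indifference curve has slope −4/27 at this bundle.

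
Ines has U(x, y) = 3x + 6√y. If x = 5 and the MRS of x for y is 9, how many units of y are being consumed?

MU_x = 3, MU_y = 6/(2√y).
MRS = 3 ÷ (6/(2√y)).
MRS depends only on y: √y = 9 ⇒ √y = 9 ⇒ y = 81.

y = 81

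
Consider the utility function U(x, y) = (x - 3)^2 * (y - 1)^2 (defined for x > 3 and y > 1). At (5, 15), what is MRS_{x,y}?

MU_x = 2·(x−3)·(y−1)^2, MU_y = 2·(x−3)^2·(y−1).
MRS = (y−1)/(x−3).
At (5, 15): MRS = 7.
So at (5, 15) the consumer would give up 7 units of y for one more unit of x.

MRS = 7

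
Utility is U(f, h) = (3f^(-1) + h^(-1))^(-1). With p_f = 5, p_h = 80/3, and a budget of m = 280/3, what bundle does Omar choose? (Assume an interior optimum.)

f* = 8, h* = 2

For CES with ρ = -1, MRS = (3/1)·(h/f)^2.
Tangency: set MRS = p_f/p_h = 5/(80/3) = 3/16.
So (h/f)^2 = 1/16; taking the square root, h/f = 0.25, i.e. h = 0.25·f.
Substitute into the budget 5·f + (80/3)·h = 280/3: (35/3)·f = 280/3, so f* = 8 and h* = 0.25·8 = 2.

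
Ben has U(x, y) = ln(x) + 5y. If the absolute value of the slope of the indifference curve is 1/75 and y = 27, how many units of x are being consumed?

x = 15

MU_x = 1/x, MU_y = 5.
MRS = 1/x ÷ 5.
MRS depends only on x: 0.2/x = 1/75 ⇒ x = 0.2/(1/75) = 15.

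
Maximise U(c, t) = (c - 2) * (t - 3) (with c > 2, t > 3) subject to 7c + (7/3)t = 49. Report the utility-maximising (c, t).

c* = 4, t* = 9

MU_c = (t−3), MU_t = (c−2).
MRS = (t−3)/(c−2).
Tangency: set MRS = p_c/p_t = 7/(7/3) = 3.
So (t − 3)/(c − 2) = 3, i.e. (t − 3) = 3·(c − 2).
Rewrite the budget in excess-of-subsistence terms: 7·(c − 2) + (7/3)·(t − 3) = 49 − 7·2 − (7/3)·3 = 28.
Substituting, 14·(c − 2) = 28, so c − 2 = 2 and c* = 4.
Then t − 3 = 3·2 = 6, so t* = 9.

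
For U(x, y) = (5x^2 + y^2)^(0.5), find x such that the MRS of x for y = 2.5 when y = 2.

x = 1

For CES with ρ = 2, MRS = (5/1)·(y/x)^(-1).
Setting (5/1)·(2/x)^(-1) = 2.5 gives (2/x)^(-1) = 0.5, so 2/x = 2 and x = 1.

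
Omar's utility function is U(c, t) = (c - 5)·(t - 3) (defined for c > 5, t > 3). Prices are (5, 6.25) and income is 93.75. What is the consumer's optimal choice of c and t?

MU_c = (t−3), MU_t = (c−5).
MRS = (t−3)/(c−5).
Tangency: set MRS = p_c/p_t = 5/6.25 = 0.8.
So (t − 3)/(c − 5) = 0.8, i.e. (t − 3) = 0.8·(c − 5).
Rewrite the budget in excess-of-subsistence terms: 5·(c − 5) + 6.25·(t − 3) = 93.75 − 5·5 − 6.25·3 = 50.
Substituting, 10·(c − 5) = 50, so c − 5 = 5 and c* = 10.
Then t − 3 = 0.8·5 = 4, so t* = 7.

c* = 10, t* = 7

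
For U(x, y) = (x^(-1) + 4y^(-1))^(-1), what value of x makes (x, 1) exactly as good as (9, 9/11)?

U depends on (x, y) only through S = x^(-1) + 4y^(-1), so equal utility means equal S. At (9, 9/11): S = 5.
With y = 1: 4·1^(-1) = 4, so x^(-1) = 5 − 4 = 1.
Hence x = 1/1 = 1.
Check: U(1, 1) = 0.2.

x = 1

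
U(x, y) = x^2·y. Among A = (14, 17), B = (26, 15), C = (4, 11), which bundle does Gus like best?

Bundle B

Evaluate utility at each bundle:
U(A) = 3332.
U(B) = 10140.
U(C) = 176.
Highest utility is B, so B ≻ A ≻ C.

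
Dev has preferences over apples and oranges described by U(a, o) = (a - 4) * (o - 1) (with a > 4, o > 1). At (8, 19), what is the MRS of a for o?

MU_a = (o−1), MU_o = (a−4).
MRS = (o−1)/(a−4).
At (8, 19): MRS = 4.5.
The indifference curve has slope −4.5 at this bundle.

MRS = 4.5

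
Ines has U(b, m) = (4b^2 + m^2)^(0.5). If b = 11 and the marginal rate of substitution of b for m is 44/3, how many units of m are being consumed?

For CES with ρ = 2, MRS = (4/1)·(m/b)^(-1).
Setting (4/1)·(m/11)^(-1) = 44/3 gives (m/11)^(-1) = 11/3, so m/11 = 3/11 and m = 3.

m = 3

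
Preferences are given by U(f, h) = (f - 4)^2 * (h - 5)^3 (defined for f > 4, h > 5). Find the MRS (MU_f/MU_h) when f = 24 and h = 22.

MRS = 17/30

MU_f = 2·(f−4)·(h−5)^3, MU_h = 3·(f−4)^2·(h−5)^2.
MRS = (2/3)·(h−5)/(f−4).
At (24, 22): MRS = 17/30.
That is, one extra unit of f is worth 17/30 units of h at the margin.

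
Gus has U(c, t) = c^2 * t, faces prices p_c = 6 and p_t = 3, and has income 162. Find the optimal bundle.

MU_c = 2·c·t and MU_t = c^2.
MRS = MU_c/MU_t = (2/1)·t/c.
Tangency: set MRS = p_c/p_t = 6/3 = 2.
So (2/1)·t/c = 2, i.e. t = c.
Substitute into the budget 6·c + 3·t = 162: 9·c = 162, so c* = 18.
Then t* = 18.

c* = 18, t* = 18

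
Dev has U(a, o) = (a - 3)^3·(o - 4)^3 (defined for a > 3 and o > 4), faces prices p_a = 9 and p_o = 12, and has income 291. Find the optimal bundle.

MU_a = 3·(a−3)^2·(o−4)^3, MU_o = 3·(a−3)^3·(o−4)^2.
MRS = (o−4)/(a−3).
Tangency: set MRS = p_a/p_o = 9/12 = 0.75.
So (o − 4)/(a − 3) = 0.75, i.e. (o − 4) = 0.75·(a − 3).
Rewrite the budget in excess-of-subsistence terms: 9·(a − 3) + 12·(o − 4) = 291 − 9·3 − 12·4 = 216.
Substituting, 18·(a − 3) = 216, so a − 3 = 12 and a* = 15.
Then o − 4 = 0.75·12 = 9, so o* = 13.

a* = 15, o* = 13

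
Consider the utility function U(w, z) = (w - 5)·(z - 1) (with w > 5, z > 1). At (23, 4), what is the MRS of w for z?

MRS = 1/6

MU_w = (z−1), MU_z = (w−5).
MRS = (z−1)/(w−5).
At (23, 4): MRS = 1/6.
So at (23, 4) the consumer would give up 1/6 units of z for one more unit of w.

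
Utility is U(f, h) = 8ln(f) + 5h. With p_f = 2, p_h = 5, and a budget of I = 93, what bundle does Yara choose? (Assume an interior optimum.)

MU_f = 8/f, MU_h = 5.
MRS = 8/f ÷ 5.
Tangency: set MRS = p_f/p_h = 2/5 = 0.4.
MRS depends only on f: 1.6/f = 0.4 ⇒ f* = 1.6/0.4 = 4.
From the budget, 5·h = 93 − 2·4 = 85, so h* = 17.

f* = 4, h* = 17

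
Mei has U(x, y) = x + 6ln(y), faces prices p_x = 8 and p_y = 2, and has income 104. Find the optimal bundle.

MU_x = 1, MU_y = 6/y.
MRS = 1 ÷ (6/y).
Tangency: set MRS = p_x/p_y = 8/2 = 4.
MRS depends only on y: (1/6)·y = 4 ⇒ y* = 4/(1/6) = 24.
From the budget, 8·x = 104 − 2·24 = 56, so x* = 7.

x* = 7, y* = 24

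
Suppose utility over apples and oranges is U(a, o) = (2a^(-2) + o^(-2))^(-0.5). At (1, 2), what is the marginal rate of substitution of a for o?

For CES with ρ = -2, MRS = (2/1)·(o/a)^3.
At (1, 2): MRS = 16.
That is, one extra unit of a is worth 16 units of o at the margin.

MRS = 16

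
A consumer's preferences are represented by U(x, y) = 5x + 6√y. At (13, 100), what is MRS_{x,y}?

MRS = 50/3

MU_x = 5, MU_y = 6/(2√y).
MRS = 5 ÷ (6/(2√y)).
At (13, 100): MRS = 50/3.
The indifference curve has slope −50/3 at this bundle.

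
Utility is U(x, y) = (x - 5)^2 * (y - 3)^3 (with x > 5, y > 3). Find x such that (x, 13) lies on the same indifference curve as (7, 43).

x = 21

U(7, 43) = 256000.
Set U(x, 13) = 256000 and solve.
With y = 13: (13 − 3)^3 = 1000, so (x − 5)^2 = 256000/1000 = 256.
Taking the square root (with x > 5): x − 5 = 16, so x = 21.
Check: U(21, 13) = 256000.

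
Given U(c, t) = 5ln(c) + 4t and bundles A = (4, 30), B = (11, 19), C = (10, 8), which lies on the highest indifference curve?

Evaluate utility at each bundle:
U(A) = 126.931.
U(B) = 87.989.
U(C) = 43.513.
Highest utility is A, so A ≻ B ≻ C.

Bundle A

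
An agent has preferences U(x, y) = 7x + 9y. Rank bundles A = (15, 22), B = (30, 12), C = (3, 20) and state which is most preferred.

Bundle B

Evaluate utility at each bundle:
U(A) = 303.
U(B) = 318.
U(C) = 201.
Highest utility is B, so B ≻ A ≻ C.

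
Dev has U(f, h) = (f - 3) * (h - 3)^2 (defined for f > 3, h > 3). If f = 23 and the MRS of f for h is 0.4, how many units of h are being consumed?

h = 19

MU_f = (h−3)^2, MU_h = 2·(f−3)·(h−3).
MRS = (1/2)·(h−3)/(f−3).
Substitute f = 23: MRS = (h − 3)/40. Setting this equal to 0.4 gives h − 3 = 0.4·40 = 16, so h = 19.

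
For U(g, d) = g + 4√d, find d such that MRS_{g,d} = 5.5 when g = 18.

MU_g = 1, MU_d = 4/(2√d).
MRS = 1 ÷ (4/(2√d)).
MRS depends only on d: 0.5·√d = 5.5 ⇒ √d = 5.5/0.5 = 11 ⇒ d = 121.

d = 121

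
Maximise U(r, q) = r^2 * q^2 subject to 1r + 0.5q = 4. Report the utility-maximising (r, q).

MU_r = 2·r·q^2 and MU_q = 2·r^2·q.
MRS = MU_r/MU_q = q/r.
Tangency: set MRS = p_r/p_q = 1/0.5 = 2.
So q/r = 2, i.e. q = 2·r.
Substitute into the budget 1·r + 0.5·q = 4: 2·r = 4, so r* = 2.
Then q* = 2·2 = 4.

r* = 2, q* = 4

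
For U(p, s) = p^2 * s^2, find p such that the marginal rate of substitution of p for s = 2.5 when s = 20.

MU_p = 2·p·s^2 and MU_s = 2·p^2·s.
MRS = MU_p/MU_s = s/p.
Substitute s = 20: MRS = 20/p. Setting 20/p = 2.5 gives p = 20/2.5 = 8.

p = 8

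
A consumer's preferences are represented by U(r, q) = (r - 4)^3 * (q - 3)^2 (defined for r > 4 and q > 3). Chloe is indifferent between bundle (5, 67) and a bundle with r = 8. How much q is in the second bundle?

q = 11

U(5, 67) = 4096.
Set U(8, q) = 4096 and solve.
With r = 8: (8 − 4)^3 = 64, so (q − 3)^2 = 4096/64 = 64.
Taking the square root (with q > 3): q − 3 = 8, so q = 11.
Check: U(8, 11) = 4096.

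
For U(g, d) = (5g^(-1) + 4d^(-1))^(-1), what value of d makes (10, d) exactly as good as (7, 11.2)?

U depends on (g, d) only through S = 5g^(-1) + 4d^(-1), so equal utility means equal S. At (7, 11.2): S = 15/14.
With g = 10: 5·10^(-1) = 0.5, so 4d^(-1) = 15/14 − 0.5 = 4/7, i.e. d^(-1) = 1/7.
Hence d = 1/(1/7) = 7.
Check: U(10, 7) = 0.9333.

d = 7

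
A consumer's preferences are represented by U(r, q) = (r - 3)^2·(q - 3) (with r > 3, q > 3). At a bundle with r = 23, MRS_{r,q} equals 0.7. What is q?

q = 10

MU_r = 2·(r−3)·(q−3), MU_q = (r−3)^2.
MRS = (2/1)·(q−3)/(r−3).
Substitute r = 23: MRS = (q − 3)/10. Setting this equal to 0.7 gives q − 3 = 0.7·10 = 7, so q = 10.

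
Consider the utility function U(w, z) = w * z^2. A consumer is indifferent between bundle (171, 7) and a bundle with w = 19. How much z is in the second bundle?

z = 21

U(171, 7) = 8379.
Set U(19, z) = 8379 and solve.
With w = 19: z^2 = 8379/19 = 441; taking the square root, z = 21.
Check: U(19, 21) = 8379.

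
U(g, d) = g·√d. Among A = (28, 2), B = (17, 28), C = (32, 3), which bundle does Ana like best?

Evaluate utility at each bundle:
U(A) = 39.598.
U(B) = 89.956.
U(C) = 55.426.
Highest utility is B, so B ≻ C ≻ A.

Bundle B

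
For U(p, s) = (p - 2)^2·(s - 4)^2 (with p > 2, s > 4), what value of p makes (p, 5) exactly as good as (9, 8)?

U(9, 8) = 784.
Set U(p, 5) = 784 and solve.
With s = 5: (5 − 4)^2 = 1, so (p − 2)^2 = 784/1 = 784.
Taking the square root (with p > 2): p − 2 = 28, so p = 30.
Check: U(30, 5) = 784.

p = 30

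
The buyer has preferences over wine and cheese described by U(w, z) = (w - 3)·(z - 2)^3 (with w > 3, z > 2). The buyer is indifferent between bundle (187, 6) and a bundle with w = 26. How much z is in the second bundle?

z = 10

U(187, 6) = 11776.
Set U(26, z) = 11776 and solve.
With w = 26: (26 − 3) = 23, so (z − 2)^3 = 11776/23 = 512.
Taking the cube root (with z > 2): z − 2 = 8, so z = 10.
Check: U(26, 10) = 11776.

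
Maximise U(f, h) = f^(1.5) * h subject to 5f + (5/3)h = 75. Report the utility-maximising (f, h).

f* = 9, h* = 18

MU_f = 1.5·√f·h and MU_h = f^(1.5).
MRS = MU_f/MU_h = (1.5)·h/f.
Tangency: set MRS = p_f/p_h = 5/(5/3) = 3.
So (1.5)·h/f = 3, i.e. h = 2·f.
Substitute into the budget 5·f + (5/3)·h = 75: (25/3)·f = 75, so f* = 9.
Then h* = 2·9 = 18.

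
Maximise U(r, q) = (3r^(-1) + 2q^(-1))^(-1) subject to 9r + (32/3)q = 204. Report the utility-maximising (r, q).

For CES with ρ = -1, MRS = (3/2)·(q/r)^2.
Tangency: set MRS = p_r/p_q = 9/(32/3) = 27/32.
So (q/r)^2 = 9/16; taking the square root, q/r = 0.75, i.e. q = 0.75·r.
Substitute into the budget 9·r + (32/3)·q = 204: 17·r = 204, so r* = 12 and q* = 0.75·12 = 9.

r* = 12, q* = 9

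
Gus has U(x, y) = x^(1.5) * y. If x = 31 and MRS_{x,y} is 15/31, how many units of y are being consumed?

y = 10

MU_x = 1.5·√x·y and MU_y = x^(1.5).
MRS = MU_x/MU_y = (1.5)·y/x.
Substitute x = 31: MRS = y/(62/3). Setting y/(62/3) = 15/31 gives y = (15/31)·(62/3) = 10.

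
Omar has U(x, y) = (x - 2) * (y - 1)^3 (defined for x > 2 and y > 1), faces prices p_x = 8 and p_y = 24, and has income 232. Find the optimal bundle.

MU_x = (y−1)^3, MU_y = 3·(x−2)·(y−1)^2.
MRS = (1/3)·(y−1)/(x−2).
Tangency: set MRS = p_x/p_y = 8/24 = 1/3.
So (1/3)·(y − 1)/(x − 2) = 1/3, i.e. (y − 1) = (x − 2).
Rewrite the budget in excess-of-subsistence terms: 8·(x − 2) + 24·(y − 1) = 232 − 8·2 − 24·1 = 192.
Substituting, 32·(x − 2) = 192, so x − 2 = 6 and x* = 8.
Then y − 1 = 6, so y* = 7.

x* = 8, y* = 7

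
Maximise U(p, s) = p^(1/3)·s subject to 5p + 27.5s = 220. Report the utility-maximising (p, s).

MU_p = 1/3·p^(-2/3)·s and MU_s = p^(1/3).
MRS = MU_p/MU_s = (1/3)·s/p.
Tangency: set MRS = p_p/p_s = 5/27.5 = 2/11.
So (1/3)·s/p = 2/11, i.e. s = (6/11)·p.
Substitute into the budget 5·p + 27.5·s = 220: 20·p = 220, so p* = 11.
Then s* = (6/11)·11 = 6.

p* = 11, s* = 6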